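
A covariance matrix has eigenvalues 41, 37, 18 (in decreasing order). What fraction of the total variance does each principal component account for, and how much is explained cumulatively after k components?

Step 1 — total variance = trace(Sigma) = Σ λ_i = 41 + 37 + 18 = 96.

Step 2 — fraction explained by component i = λ_i / Σ λ:
  PC1: 41/96 = 0.4271
  PC2: 37/96 = 0.3854
  PC3: 18/96 = 0.1875

Step 3 — cumulative fraction after k components = (λ_1 + ... + λ_k) / Σ λ:
  k = 1: 41/96 = 0.4271
  k = 2: (41 + 37)/96 = 78/96 = 0.8125
  k = 3: (41 + 37 + 18)/96 = 96/96 = 1

Summary (fraction, with percent):

explained: PC1 0.4271 (42.71%), PC2 0.3854 (38.54%), PC3 0.1875 (18.75%);  cumulative: 0.4271, 0.8125, 1


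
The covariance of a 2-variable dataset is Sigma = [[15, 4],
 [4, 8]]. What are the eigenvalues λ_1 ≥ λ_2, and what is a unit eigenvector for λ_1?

Step 1 — characteristic polynomial of 2×2 Sigma:
  det(Sigma - λI) = λ² - trace · λ + det = 0.
  trace = 15 + 8 = 23, det = 15·8 - (4)² = 104.
Step 2 — discriminant:
  Δ = trace² - 4·det = 529 - 416 = 113.
Step 3 — eigenvalues:
  λ = (trace ± √Δ)/2 = (23 ± 10.6301)/2,
  λ_1 = 16.8151,  λ_2 = 6.1849.

Step 4 — unit eigenvector for λ_1: solve (Sigma - λ_1 I)v = 0. First row:
  (15 - 16.8151)·v_x + (4)·v_y = 0, i.e. (-1.8151)·v_x + (4)·v_y = 0,
  so v ∝ (b, λ_1 - a) = (4, 1.8151) = u.
  ||u|| = √((4)² + (1.8151)²) = √(19.2945) ≈ 4.3925,
  v_1 = u/||u|| ≈ (0.9106, 0.4132) (||v_1|| = 1).

λ_1 = 16.8151,  λ_2 = 6.1849;  v_1 ≈ (0.9106, 0.4132)


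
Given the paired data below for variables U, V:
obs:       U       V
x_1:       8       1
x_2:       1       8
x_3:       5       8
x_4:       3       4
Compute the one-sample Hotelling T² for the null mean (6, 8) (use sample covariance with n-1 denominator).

Step 1 — sample mean vector:
  mean(U) = (8 + 1 + 5 + 3) / 4 = 17/4 = 4.25
  mean(V) = (1 + 8 + 8 + 4) / 4 = 21/4 = 5.25
  x̄ = (4.25, 5.25),  deviation x̄ - mu_0 = (4.25, 5.25) - (6, 8) = (-1.75, -2.75).

Step 2 — sample covariance matrix, S[i,j] = (1/(n-1)) · Σ_k (x_{k,i} - mean_i) · (x_{k,j} - mean_j), divisor n-1 = 3:
  S[U,U] = ((3.75)·(3.75) + (-3.25)·(-3.25) + (0.75)·(0.75) + (-1.25)·(-1.25)) / 3 = 26.75/3 = 8.9167
  S[U,V] = ((3.75)·(-4.25) + (-3.25)·(2.75) + (0.75)·(2.75) + (-1.25)·(-1.25)) / 3 = -21.25/3 = -7.0833
  S[V,V] = ((-4.25)·(-4.25) + (2.75)·(2.75) + (2.75)·(2.75) + (-1.25)·(-1.25)) / 3 = 34.75/3 = 11.5833
  S = [[8.9167, -7.0833],
 [-7.0833, 11.5833]].

Step 3 — invert S. det(S) = 8.9167·11.5833 - (-7.0833)² = 53.1111.
  S^{-1} = (1/det) · [[d, -b], [-b, a]] = [[0.2181, 0.1334],
 [0.1334, 0.1679]].

Step 4 — quadratic form (x̄ - mu_0)^T · S^{-1} · (x̄ - mu_0):
  S^{-1} · (x̄ - mu_0) = (-0.7484, -0.6951),
  (x̄ - mu_0)^T · [...] = (-1.75)·(-0.7484) + (-2.75)·(-0.6951) = 3.2212.

Step 5 — scale by n: T² = 4 · 3.2212 = 12.8849.

T² ≈ 12.8849


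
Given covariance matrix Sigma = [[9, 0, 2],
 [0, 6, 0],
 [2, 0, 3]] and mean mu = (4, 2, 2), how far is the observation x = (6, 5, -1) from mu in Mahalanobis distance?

Step 1 — centre the observation: (x - mu) = (2, 3, -3).

Step 2 — invert Sigma (cofactor / det for 3×3, or solve directly):
  Sigma^{-1} = [[0.1304, 0, -0.087],
 [0, 0.1667, 0],
 [-0.087, 0, 0.3913]].

Step 3 — form the quadratic (x - mu)^T · Sigma^{-1} · (x - mu):
  Sigma^{-1} · (x - mu) = (0.5217, 0.5, -1.3478).
  (x - mu)^T · [Sigma^{-1} · (x - mu)] = (2)·(0.5217) + (3)·(0.5) + (-3)·(-1.3478) = 6.587.

Step 4 — take square root: d = √(6.587) ≈ 2.5665.

d(x, mu) = √(6.587) ≈ 2.5665


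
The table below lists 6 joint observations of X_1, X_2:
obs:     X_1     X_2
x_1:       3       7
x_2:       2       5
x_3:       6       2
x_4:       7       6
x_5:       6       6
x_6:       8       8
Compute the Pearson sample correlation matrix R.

Step 1 — column means:
  mean(X_1) = (3 + 2 + 6 + 7 + 6 + 8) / 6 = 32/6 = 5.3333
  mean(X_2) = (7 + 5 + 2 + 6 + 6 + 8) / 6 = 34/6 = 5.6667

Step 2 — sample variances and covariances s[i,j] = (1/(n-1)) · Σ_k (x_{k,i} - mean_i) · (x_{k,j} - mean_j), with n-1 = 5:
  s[X_1,X_1] = ((-2.3333)·(-2.3333) + (-3.3333)·(-3.3333) + (0.6667)·(0.6667) + (1.6667)·(1.6667) + (0.6667)·(0.6667) + (2.6667)·(2.6667)) / 5 = 27.3333/5 = 5.4667
  s[X_1,X_2] = ((-2.3333)·(1.3333) + (-3.3333)·(-0.6667) + (0.6667)·(-3.6667) + (1.6667)·(0.3333) + (0.6667)·(0.3333) + (2.6667)·(2.3333)) / 5 = 3.6667/5 = 0.7333
  s[X_2,X_2] = ((1.3333)·(1.3333) + (-0.6667)·(-0.6667) + (-3.6667)·(-3.6667) + (0.3333)·(0.3333) + (0.3333)·(0.3333) + (2.3333)·(2.3333)) / 5 = 21.3333/5 = 4.2667
  Sample standard deviations s_i = √(s[i,i]):
  s(X_1) = √(5.4667) = 2.3381
  s(X_2) = √(4.2667) = 2.0656

Step 3 — r_{ij} = s_{ij} / (s_i · s_j):
  r[X_1,X_1] = 1 (diagonal).
  r[X_1,X_2] = 0.7333 / (2.3381 · 2.0656) = 0.7333 / 4.8295 = 0.1518
  r[X_2,X_2] = 1 (diagonal).

R is symmetric with unit diagonal. Assembling:

R = [[1, 0.1518],
 [0.1518, 1]]


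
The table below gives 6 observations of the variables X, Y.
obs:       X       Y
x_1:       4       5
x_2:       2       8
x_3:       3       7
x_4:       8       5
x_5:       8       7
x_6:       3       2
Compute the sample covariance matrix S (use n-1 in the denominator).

Step 1 — column means:
  mean(X) = (4 + 2 + 3 + 8 + 8 + 3) / 6 = 28/6 = 4.6667
  mean(Y) = (5 + 8 + 7 + 5 + 7 + 2) / 6 = 34/6 = 5.6667

Step 2 — sample covariance S[i,j] = (1/(n-1)) · Σ_k (x_{k,i} - mean_i) · (x_{k,j} - mean_j), with n-1 = 5.
  S[X,X] = ((-0.6667)·(-0.6667) + (-2.6667)·(-2.6667) + (-1.6667)·(-1.6667) + (3.3333)·(3.3333) + (3.3333)·(3.3333) + (-1.6667)·(-1.6667)) / 5 = 35.3333/5 = 7.0667
  S[X,Y] = ((-0.6667)·(-0.6667) + (-2.6667)·(2.3333) + (-1.6667)·(1.3333) + (3.3333)·(-0.6667) + (3.3333)·(1.3333) + (-1.6667)·(-3.6667)) / 5 = 0.3333/5 = 0.0667
  S[Y,Y] = ((-0.6667)·(-0.6667) + (2.3333)·(2.3333) + (1.3333)·(1.3333) + (-0.6667)·(-0.6667) + (1.3333)·(1.3333) + (-3.6667)·(-3.6667)) / 5 = 23.3333/5 = 4.6667

S is symmetric (S[j,i] = S[i,j]). Assembling:

S = [[7.0667, 0.0667],
 [0.0667, 4.6667]]


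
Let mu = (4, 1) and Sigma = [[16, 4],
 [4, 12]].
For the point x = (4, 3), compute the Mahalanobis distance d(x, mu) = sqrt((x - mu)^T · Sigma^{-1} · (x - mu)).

Step 1 — centre the observation: (x - mu) = (0, 2).

Step 2 — invert Sigma. det(Sigma) = 16·12 - (4)² = 176.
  Sigma^{-1} = (1/det) · [[d, -b], [-b, a]] = [[0.0682, -0.0227],
 [-0.0227, 0.0909]].

Step 3 — form the quadratic (x - mu)^T · Sigma^{-1} · (x - mu):
  Sigma^{-1} · (x - mu) = (-0.0455, 0.1818).
  (x - mu)^T · [Sigma^{-1} · (x - mu)] = (0)·(-0.0455) + (2)·(0.1818) = 0.3636.

Step 4 — take square root: d = √(0.3636) ≈ 0.603.

d(x, mu) = √(0.3636) ≈ 0.603


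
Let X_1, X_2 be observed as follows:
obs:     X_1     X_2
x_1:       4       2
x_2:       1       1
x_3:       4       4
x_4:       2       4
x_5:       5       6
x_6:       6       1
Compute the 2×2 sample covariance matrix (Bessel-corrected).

Step 1 — column means:
  mean(X_1) = (4 + 1 + 4 + 2 + 5 + 6) / 6 = 22/6 = 3.6667
  mean(X_2) = (2 + 1 + 4 + 4 + 6 + 1) / 6 = 18/6 = 3

Step 2 — sample covariance S[i,j] = (1/(n-1)) · Σ_k (x_{k,i} - mean_i) · (x_{k,j} - mean_j), with n-1 = 5.
  S[X_1,X_1] = ((0.3333)·(0.3333) + (-2.6667)·(-2.6667) + (0.3333)·(0.3333) + (-1.6667)·(-1.6667) + (1.3333)·(1.3333) + (2.3333)·(2.3333)) / 5 = 17.3333/5 = 3.4667
  S[X_1,X_2] = ((0.3333)·(-1) + (-2.6667)·(-2) + (0.3333)·(1) + (-1.6667)·(1) + (1.3333)·(3) + (2.3333)·(-2)) / 5 = 3/5 = 0.6
  S[X_2,X_2] = ((-1)·(-1) + (-2)·(-2) + (1)·(1) + (1)·(1) + (3)·(3) + (-2)·(-2)) / 5 = 20/5 = 4

S is symmetric (S[j,i] = S[i,j]). Assembling:

S = [[3.4667, 0.6],
 [0.6, 4]]


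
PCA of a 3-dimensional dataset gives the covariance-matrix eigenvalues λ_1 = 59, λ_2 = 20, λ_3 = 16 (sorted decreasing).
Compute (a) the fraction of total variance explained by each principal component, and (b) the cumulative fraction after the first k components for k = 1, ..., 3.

Step 1 — total variance = trace(Sigma) = Σ λ_i = 59 + 20 + 16 = 95.

Step 2 — fraction explained by component i = λ_i / Σ λ:
  PC1: 59/95 = 0.6211
  PC2: 20/95 = 0.2105
  PC3: 16/95 = 0.1684

Step 3 — cumulative fraction after k components = (λ_1 + ... + λ_k) / Σ λ:
  k = 1: 59/95 = 0.6211
  k = 2: (59 + 20)/95 = 79/95 = 0.8316
  k = 3: (59 + 20 + 16)/95 = 95/95 = 1

Summary (fraction, with percent):

explained: PC1 0.6211 (62.11%), PC2 0.2105 (21.05%), PC3 0.1684 (16.84%);  cumulative: 0.6211, 0.8316, 1


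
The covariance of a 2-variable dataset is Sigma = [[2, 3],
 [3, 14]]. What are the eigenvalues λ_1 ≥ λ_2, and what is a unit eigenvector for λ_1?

Step 1 — characteristic polynomial of 2×2 Sigma:
  det(Sigma - λI) = λ² - trace · λ + det = 0.
  trace = 2 + 14 = 16, det = 2·14 - (3)² = 19.
Step 2 — discriminant:
  Δ = trace² - 4·det = 256 - 76 = 180.
Step 3 — eigenvalues:
  λ = (trace ± √Δ)/2 = (16 ± 13.4164)/2,
  λ_1 = 14.7082,  λ_2 = 1.2918.

Step 4 — unit eigenvector for λ_1: solve (Sigma - λ_1 I)v = 0. First row:
  (2 - 14.7082)·v_x + (3)·v_y = 0, i.e. (-12.7082)·v_x + (3)·v_y = 0,
  so v ∝ (b, λ_1 - a) = (3, 12.7082) = u.
  ||u|| = √((3)² + (12.7082)²) = √(170.4984) ≈ 13.0575,
  v_1 = u/||u|| ≈ (0.2298, 0.9732) (||v_1|| = 1).

λ_1 = 14.7082,  λ_2 = 1.2918;  v_1 ≈ (0.2298, 0.9732)


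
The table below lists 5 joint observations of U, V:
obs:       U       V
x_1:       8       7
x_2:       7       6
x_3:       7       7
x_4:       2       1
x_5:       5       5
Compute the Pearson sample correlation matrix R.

Step 1 — column means:
  mean(U) = (8 + 7 + 7 + 2 + 5) / 5 = 29/5 = 5.8
  mean(V) = (7 + 6 + 7 + 1 + 5) / 5 = 26/5 = 5.2

Step 2 — sample variances and covariances s[i,j] = (1/(n-1)) · Σ_k (x_{k,i} - mean_i) · (x_{k,j} - mean_j), with n-1 = 4:
  s[U,U] = ((2.2)·(2.2) + (1.2)·(1.2) + (1.2)·(1.2) + (-3.8)·(-3.8) + (-0.8)·(-0.8)) / 4 = 22.8/4 = 5.7
  s[U,V] = ((2.2)·(1.8) + (1.2)·(0.8) + (1.2)·(1.8) + (-3.8)·(-4.2) + (-0.8)·(-0.2)) / 4 = 23.2/4 = 5.8
  s[V,V] = ((1.8)·(1.8) + (0.8)·(0.8) + (1.8)·(1.8) + (-4.2)·(-4.2) + (-0.2)·(-0.2)) / 4 = 24.8/4 = 6.2
  Sample standard deviations s_i = √(s[i,i]):
  s(U) = √(5.7) = 2.3875
  s(V) = √(6.2) = 2.49

Step 3 — r_{ij} = s_{ij} / (s_i · s_j):
  r[U,U] = 1 (diagonal).
  r[U,V] = 5.8 / (2.3875 · 2.49) = 5.8 / 5.9447 = 0.9757
  r[V,V] = 1 (diagonal).

R is symmetric with unit diagonal. Assembling:

R = [[1, 0.9757],
 [0.9757, 1]]


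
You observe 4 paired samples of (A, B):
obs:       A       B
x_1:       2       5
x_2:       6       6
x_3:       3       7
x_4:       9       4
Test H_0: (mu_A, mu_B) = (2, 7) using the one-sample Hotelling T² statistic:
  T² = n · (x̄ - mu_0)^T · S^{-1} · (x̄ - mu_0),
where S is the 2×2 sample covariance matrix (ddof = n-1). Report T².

Step 1 — sample mean vector:
  mean(A) = (2 + 6 + 3 + 9) / 4 = 20/4 = 5
  mean(B) = (5 + 6 + 7 + 4) / 4 = 22/4 = 5.5
  x̄ = (5, 5.5),  deviation x̄ - mu_0 = (5, 5.5) - (2, 7) = (3, -1.5).

Step 2 — sample covariance matrix, S[i,j] = (1/(n-1)) · Σ_k (x_{k,i} - mean_i) · (x_{k,j} - mean_j), divisor n-1 = 3:
  S[A,A] = ((-3)·(-3) + (1)·(1) + (-2)·(-2) + (4)·(4)) / 3 = 30/3 = 10
  S[A,B] = ((-3)·(-0.5) + (1)·(0.5) + (-2)·(1.5) + (4)·(-1.5)) / 3 = -7/3 = -2.3333
  S[B,B] = ((-0.5)·(-0.5) + (0.5)·(0.5) + (1.5)·(1.5) + (-1.5)·(-1.5)) / 3 = 5/3 = 1.6667
  S = [[10, -2.3333],
 [-2.3333, 1.6667]].

Step 3 — invert S. det(S) = 10·1.6667 - (-2.3333)² = 11.2222.
  S^{-1} = (1/det) · [[d, -b], [-b, a]] = [[0.1485, 0.2079],
 [0.2079, 0.8911]].

Step 4 — quadratic form (x̄ - mu_0)^T · S^{-1} · (x̄ - mu_0):
  S^{-1} · (x̄ - mu_0) = (0.1337, -0.7129),
  (x̄ - mu_0)^T · [...] = (3)·(0.1337) + (-1.5)·(-0.7129) = 1.4703.

Step 5 — scale by n: T² = 4 · 1.4703 = 5.8812.

T² ≈ 5.8812


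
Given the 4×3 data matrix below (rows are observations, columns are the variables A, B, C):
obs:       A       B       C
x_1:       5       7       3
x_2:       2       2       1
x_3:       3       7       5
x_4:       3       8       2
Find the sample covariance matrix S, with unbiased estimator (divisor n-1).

Step 1 — column means:
  mean(A) = (5 + 2 + 3 + 3) / 4 = 13/4 = 3.25
  mean(B) = (7 + 2 + 7 + 8) / 4 = 24/4 = 6
  mean(C) = (3 + 1 + 5 + 2) / 4 = 11/4 = 2.75

Step 2 — sample covariance S[i,j] = (1/(n-1)) · Σ_k (x_{k,i} - mean_i) · (x_{k,j} - mean_j), with n-1 = 3.
  S[A,A] = ((1.75)·(1.75) + (-1.25)·(-1.25) + (-0.25)·(-0.25) + (-0.25)·(-0.25)) / 3 = 4.75/3 = 1.5833
  S[A,B] = ((1.75)·(1) + (-1.25)·(-4) + (-0.25)·(1) + (-0.25)·(2)) / 3 = 6/3 = 2
  S[A,C] = ((1.75)·(0.25) + (-1.25)·(-1.75) + (-0.25)·(2.25) + (-0.25)·(-0.75)) / 3 = 2.25/3 = 0.75
  S[B,B] = ((1)·(1) + (-4)·(-4) + (1)·(1) + (2)·(2)) / 3 = 22/3 = 7.3333
  S[B,C] = ((1)·(0.25) + (-4)·(-1.75) + (1)·(2.25) + (2)·(-0.75)) / 3 = 8/3 = 2.6667
  S[C,C] = ((0.25)·(0.25) + (-1.75)·(-1.75) + (2.25)·(2.25) + (-0.75)·(-0.75)) / 3 = 8.75/3 = 2.9167

S is symmetric (S[j,i] = S[i,j]). Assembling:

S = [[1.5833, 2, 0.75],
 [2, 7.3333, 2.6667],
 [0.75, 2.6667, 2.9167]]


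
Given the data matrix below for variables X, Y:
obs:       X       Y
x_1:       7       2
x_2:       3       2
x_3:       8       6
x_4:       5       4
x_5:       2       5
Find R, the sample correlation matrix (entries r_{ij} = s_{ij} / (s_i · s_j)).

Step 1 — column means:
  mean(X) = (7 + 3 + 8 + 5 + 2) / 5 = 25/5 = 5
  mean(Y) = (2 + 2 + 6 + 4 + 5) / 5 = 19/5 = 3.8

Step 2 — sample variances and covariances s[i,j] = (1/(n-1)) · Σ_k (x_{k,i} - mean_i) · (x_{k,j} - mean_j), with n-1 = 4:
  s[X,X] = ((2)·(2) + (-2)·(-2) + (3)·(3) + (0)·(0) + (-3)·(-3)) / 4 = 26/4 = 6.5
  s[X,Y] = ((2)·(-1.8) + (-2)·(-1.8) + (3)·(2.2) + (0)·(0.2) + (-3)·(1.2)) / 4 = 3/4 = 0.75
  s[Y,Y] = ((-1.8)·(-1.8) + (-1.8)·(-1.8) + (2.2)·(2.2) + (0.2)·(0.2) + (1.2)·(1.2)) / 4 = 12.8/4 = 3.2
  Sample standard deviations s_i = √(s[i,i]):
  s(X) = √(6.5) = 2.5495
  s(Y) = √(3.2) = 1.7889

Step 3 — r_{ij} = s_{ij} / (s_i · s_j):
  r[X,X] = 1 (diagonal).
  r[X,Y] = 0.75 / (2.5495 · 1.7889) = 0.75 / 4.5607 = 0.1644
  r[Y,Y] = 1 (diagonal).

R is symmetric with unit diagonal. Assembling:

R = [[1, 0.1644],
 [0.1644, 1]]


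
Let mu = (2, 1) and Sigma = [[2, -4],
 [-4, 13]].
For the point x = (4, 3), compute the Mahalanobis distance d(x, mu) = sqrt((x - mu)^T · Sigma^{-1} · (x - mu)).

Step 1 — centre the observation: (x - mu) = (2, 2).

Step 2 — invert Sigma. det(Sigma) = 2·13 - (-4)² = 10.
  Sigma^{-1} = (1/det) · [[d, -b], [-b, a]] = [[1.3, 0.4],
 [0.4, 0.2]].

Step 3 — form the quadratic (x - mu)^T · Sigma^{-1} · (x - mu):
  Sigma^{-1} · (x - mu) = (3.4, 1.2).
  (x - mu)^T · [Sigma^{-1} · (x - mu)] = (2)·(3.4) + (2)·(1.2) = 9.2.

Step 4 — take square root: d = √(9.2) ≈ 3.0332.

d(x, mu) = √(9.2) ≈ 3.0332


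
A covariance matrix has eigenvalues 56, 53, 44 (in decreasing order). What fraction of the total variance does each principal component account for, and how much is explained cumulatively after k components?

Step 1 — total variance = trace(Sigma) = Σ λ_i = 56 + 53 + 44 = 153.

Step 2 — fraction explained by component i = λ_i / Σ λ:
  PC1: 56/153 = 0.366
  PC2: 53/153 = 0.3464
  PC3: 44/153 = 0.2876

Step 3 — cumulative fraction after k components = (λ_1 + ... + λ_k) / Σ λ:
  k = 1: 56/153 = 0.366
  k = 2: (56 + 53)/153 = 109/153 = 0.7124
  k = 3: (56 + 53 + 44)/153 = 153/153 = 1

Summary (fraction, with percent):

explained: PC1 0.366 (36.6%), PC2 0.3464 (34.64%), PC3 0.2876 (28.76%);  cumulative: 0.366, 0.7124, 1


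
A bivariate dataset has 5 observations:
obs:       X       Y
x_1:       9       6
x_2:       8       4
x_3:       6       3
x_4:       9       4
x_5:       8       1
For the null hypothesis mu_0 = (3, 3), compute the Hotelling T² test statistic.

Step 1 — sample mean vector:
  mean(X) = (9 + 8 + 6 + 9 + 8) / 5 = 40/5 = 8
  mean(Y) = (6 + 4 + 3 + 4 + 1) / 5 = 18/5 = 3.6
  x̄ = (8, 3.6),  deviation x̄ - mu_0 = (8, 3.6) - (3, 3) = (5, 0.6).

Step 2 — sample covariance matrix, S[i,j] = (1/(n-1)) · Σ_k (x_{k,i} - mean_i) · (x_{k,j} - mean_j), divisor n-1 = 4:
  S[X,X] = ((1)·(1) + (0)·(0) + (-2)·(-2) + (1)·(1) + (0)·(0)) / 4 = 6/4 = 1.5
  S[X,Y] = ((1)·(2.4) + (0)·(0.4) + (-2)·(-0.6) + (1)·(0.4) + (0)·(-2.6)) / 4 = 4/4 = 1
  S[Y,Y] = ((2.4)·(2.4) + (0.4)·(0.4) + (-0.6)·(-0.6) + (0.4)·(0.4) + (-2.6)·(-2.6)) / 4 = 13.2/4 = 3.3
  S = [[1.5, 1],
 [1, 3.3]].

Step 3 — invert S. det(S) = 1.5·3.3 - (1)² = 3.95.
  S^{-1} = (1/det) · [[d, -b], [-b, a]] = [[0.8354, -0.2532],
 [-0.2532, 0.3797]].

Step 4 — quadratic form (x̄ - mu_0)^T · S^{-1} · (x̄ - mu_0):
  S^{-1} · (x̄ - mu_0) = (4.0253, -1.038),
  (x̄ - mu_0)^T · [...] = (5)·(4.0253) + (0.6)·(-1.038) = 19.5038.

Step 5 — scale by n: T² = 5 · 19.5038 = 97.519.

T² ≈ 97.519


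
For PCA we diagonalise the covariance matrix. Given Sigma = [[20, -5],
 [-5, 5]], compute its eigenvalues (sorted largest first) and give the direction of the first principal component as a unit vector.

Step 1 — characteristic polynomial of 2×2 Sigma:
  det(Sigma - λI) = λ² - trace · λ + det = 0.
  trace = 20 + 5 = 25, det = 20·5 - (-5)² = 75.
Step 2 — discriminant:
  Δ = trace² - 4·det = 625 - 300 = 325.
Step 3 — eigenvalues:
  λ = (trace ± √Δ)/2 = (25 ± 18.0278)/2,
  λ_1 = 21.5139,  λ_2 = 3.4861.

Step 4 — unit eigenvector for λ_1: solve (Sigma - λ_1 I)v = 0. First row:
  (20 - 21.5139)·v_x + (-5)·v_y = 0, i.e. (-1.5139)·v_x + (-5)·v_y = 0,
  so v ∝ (b, λ_1 - a) = (-5, 1.5139); multiply by -1 so the first entry is positive: u = (5, -1.5139).
  ||u|| = √((5)² + (-1.5139)²) = √(27.2918) ≈ 5.2242,
  v_1 = u/||u|| ≈ (0.9571, -0.2898) (||v_1|| = 1).

λ_1 = 21.5139,  λ_2 = 3.4861;  v_1 ≈ (0.9571, -0.2898)


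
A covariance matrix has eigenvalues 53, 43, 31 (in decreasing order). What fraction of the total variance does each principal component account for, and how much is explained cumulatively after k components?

Step 1 — total variance = trace(Sigma) = Σ λ_i = 53 + 43 + 31 = 127.

Step 2 — fraction explained by component i = λ_i / Σ λ:
  PC1: 53/127 = 0.4173
  PC2: 43/127 = 0.3386
  PC3: 31/127 = 0.2441

Step 3 — cumulative fraction after k components = (λ_1 + ... + λ_k) / Σ λ:
  k = 1: 53/127 = 0.4173
  k = 2: (53 + 43)/127 = 96/127 = 0.7559
  k = 3: (53 + 43 + 31)/127 = 127/127 = 1

Summary (fraction, with percent):

explained: PC1 0.4173 (41.73%), PC2 0.3386 (33.86%), PC3 0.2441 (24.41%);  cumulative: 0.4173, 0.7559, 1


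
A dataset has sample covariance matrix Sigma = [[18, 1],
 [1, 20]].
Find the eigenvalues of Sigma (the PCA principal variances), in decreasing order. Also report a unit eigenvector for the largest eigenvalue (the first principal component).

Step 1 — characteristic polynomial of 2×2 Sigma:
  det(Sigma - λI) = λ² - trace · λ + det = 0.
  trace = 18 + 20 = 38, det = 18·20 - (1)² = 359.
Step 2 — discriminant:
  Δ = trace² - 4·det = 1444 - 1436 = 8.
Step 3 — eigenvalues:
  λ = (trace ± √Δ)/2 = (38 ± 2.8284)/2,
  λ_1 = 20.4142,  λ_2 = 17.5858.

Step 4 — unit eigenvector for λ_1: solve (Sigma - λ_1 I)v = 0. First row:
  (18 - 20.4142)·v_x + (1)·v_y = 0, i.e. (-2.4142)·v_x + (1)·v_y = 0,
  so v ∝ (b, λ_1 - a) = (1, 2.4142) = u.
  ||u|| = √((1)² + (2.4142)²) = √(6.8284) ≈ 2.6131,
  v_1 = u/||u|| ≈ (0.3827, 0.9239) (||v_1|| = 1).

λ_1 = 20.4142,  λ_2 = 17.5858;  v_1 ≈ (0.3827, 0.9239)


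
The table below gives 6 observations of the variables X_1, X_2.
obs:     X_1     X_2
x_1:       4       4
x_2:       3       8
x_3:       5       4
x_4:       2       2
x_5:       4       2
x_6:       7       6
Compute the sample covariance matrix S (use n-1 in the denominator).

Step 1 — column means:
  mean(X_1) = (4 + 3 + 5 + 2 + 4 + 7) / 6 = 25/6 = 4.1667
  mean(X_2) = (4 + 8 + 4 + 2 + 2 + 6) / 6 = 26/6 = 4.3333

Step 2 — sample covariance S[i,j] = (1/(n-1)) · Σ_k (x_{k,i} - mean_i) · (x_{k,j} - mean_j), with n-1 = 5.
  S[X_1,X_1] = ((-0.1667)·(-0.1667) + (-1.1667)·(-1.1667) + (0.8333)·(0.8333) + (-2.1667)·(-2.1667) + (-0.1667)·(-0.1667) + (2.8333)·(2.8333)) / 5 = 14.8333/5 = 2.9667
  S[X_1,X_2] = ((-0.1667)·(-0.3333) + (-1.1667)·(3.6667) + (0.8333)·(-0.3333) + (-2.1667)·(-2.3333) + (-0.1667)·(-2.3333) + (2.8333)·(1.6667)) / 5 = 5.6667/5 = 1.1333
  S[X_2,X_2] = ((-0.3333)·(-0.3333) + (3.6667)·(3.6667) + (-0.3333)·(-0.3333) + (-2.3333)·(-2.3333) + (-2.3333)·(-2.3333) + (1.6667)·(1.6667)) / 5 = 27.3333/5 = 5.4667

S is symmetric (S[j,i] = S[i,j]). Assembling:

S = [[2.9667, 1.1333],
 [1.1333, 5.4667]]


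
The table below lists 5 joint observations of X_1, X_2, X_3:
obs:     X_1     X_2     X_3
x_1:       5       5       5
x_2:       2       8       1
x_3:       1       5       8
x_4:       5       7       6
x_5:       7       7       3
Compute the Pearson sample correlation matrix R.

Step 1 — column means:
  mean(X_1) = (5 + 2 + 1 + 5 + 7) / 5 = 20/5 = 4
  mean(X_2) = (5 + 8 + 5 + 7 + 7) / 5 = 32/5 = 6.4
  mean(X_3) = (5 + 1 + 8 + 6 + 3) / 5 = 23/5 = 4.6

Step 2 — sample variances and covariances s[i,j] = (1/(n-1)) · Σ_k (x_{k,i} - mean_i) · (x_{k,j} - mean_j), with n-1 = 4:
  s[X_1,X_1] = ((1)·(1) + (-2)·(-2) + (-3)·(-3) + (1)·(1) + (3)·(3)) / 4 = 24/4 = 6
  s[X_1,X_2] = ((1)·(-1.4) + (-2)·(1.6) + (-3)·(-1.4) + (1)·(0.6) + (3)·(0.6)) / 4 = 2/4 = 0.5
  s[X_1,X_3] = ((1)·(0.4) + (-2)·(-3.6) + (-3)·(3.4) + (1)·(1.4) + (3)·(-1.6)) / 4 = -6/4 = -1.5
  s[X_2,X_2] = ((-1.4)·(-1.4) + (1.6)·(1.6) + (-1.4)·(-1.4) + (0.6)·(0.6) + (0.6)·(0.6)) / 4 = 7.2/4 = 1.8
  s[X_2,X_3] = ((-1.4)·(0.4) + (1.6)·(-3.6) + (-1.4)·(3.4) + (0.6)·(1.4) + (0.6)·(-1.6)) / 4 = -11.2/4 = -2.8
  s[X_3,X_3] = ((0.4)·(0.4) + (-3.6)·(-3.6) + (3.4)·(3.4) + (1.4)·(1.4) + (-1.6)·(-1.6)) / 4 = 29.2/4 = 7.3
  Sample standard deviations s_i = √(s[i,i]):
  s(X_1) = √(6) = 2.4495
  s(X_2) = √(1.8) = 1.3416
  s(X_3) = √(7.3) = 2.7019

Step 3 — r_{ij} = s_{ij} / (s_i · s_j):
  r[X_1,X_1] = 1 (diagonal).
  r[X_1,X_2] = 0.5 / (2.4495 · 1.3416) = 0.5 / 3.2863 = 0.1521
  r[X_1,X_3] = -1.5 / (2.4495 · 2.7019) = -1.5 / 6.6182 = -0.2266
  r[X_2,X_2] = 1 (diagonal).
  r[X_2,X_3] = -2.8 / (1.3416 · 2.7019) = -2.8 / 3.6249 = -0.7724
  r[X_3,X_3] = 1 (diagonal).

R is symmetric with unit diagonal. Assembling:

R = [[1, 0.1521, -0.2266],
 [0.1521, 1, -0.7724],
 [-0.2266, -0.7724, 1]]


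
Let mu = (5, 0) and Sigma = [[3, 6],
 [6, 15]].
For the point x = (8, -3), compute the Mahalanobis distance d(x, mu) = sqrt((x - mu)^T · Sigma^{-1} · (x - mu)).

Step 1 — centre the observation: (x - mu) = (3, -3).

Step 2 — invert Sigma. det(Sigma) = 3·15 - (6)² = 9.
  Sigma^{-1} = (1/det) · [[d, -b], [-b, a]] = [[1.6667, -0.6667],
 [-0.6667, 0.3333]].

Step 3 — form the quadratic (x - mu)^T · Sigma^{-1} · (x - mu):
  Sigma^{-1} · (x - mu) = (7, -3).
  (x - mu)^T · [Sigma^{-1} · (x - mu)] = (3)·(7) + (-3)·(-3) = 30.

Step 4 — take square root: d = √(30) ≈ 5.4772.

d(x, mu) = √(30) ≈ 5.4772


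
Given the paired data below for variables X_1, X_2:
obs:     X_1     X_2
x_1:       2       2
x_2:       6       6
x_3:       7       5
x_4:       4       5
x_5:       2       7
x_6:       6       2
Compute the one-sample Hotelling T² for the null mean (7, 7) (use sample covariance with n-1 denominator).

Step 1 — sample mean vector:
  mean(X_1) = (2 + 6 + 7 + 4 + 2 + 6) / 6 = 27/6 = 4.5
  mean(X_2) = (2 + 6 + 5 + 5 + 7 + 2) / 6 = 27/6 = 4.5
  x̄ = (4.5, 4.5),  deviation x̄ - mu_0 = (4.5, 4.5) - (7, 7) = (-2.5, -2.5).

Step 2 — sample covariance matrix, S[i,j] = (1/(n-1)) · Σ_k (x_{k,i} - mean_i) · (x_{k,j} - mean_j), divisor n-1 = 5:
  S[X_1,X_1] = ((-2.5)·(-2.5) + (1.5)·(1.5) + (2.5)·(2.5) + (-0.5)·(-0.5) + (-2.5)·(-2.5) + (1.5)·(1.5)) / 5 = 23.5/5 = 4.7
  S[X_1,X_2] = ((-2.5)·(-2.5) + (1.5)·(1.5) + (2.5)·(0.5) + (-0.5)·(0.5) + (-2.5)·(2.5) + (1.5)·(-2.5)) / 5 = -0.5/5 = -0.1
  S[X_2,X_2] = ((-2.5)·(-2.5) + (1.5)·(1.5) + (0.5)·(0.5) + (0.5)·(0.5) + (2.5)·(2.5) + (-2.5)·(-2.5)) / 5 = 21.5/5 = 4.3
  S = [[4.7, -0.1],
 [-0.1, 4.3]].

Step 3 — invert S. det(S) = 4.7·4.3 - (-0.1)² = 20.2.
  S^{-1} = (1/det) · [[d, -b], [-b, a]] = [[0.2129, 0.005],
 [0.005, 0.2327]].

Step 4 — quadratic form (x̄ - mu_0)^T · S^{-1} · (x̄ - mu_0):
  S^{-1} · (x̄ - mu_0) = (-0.5446, -0.5941),
  (x̄ - mu_0)^T · [...] = (-2.5)·(-0.5446) + (-2.5)·(-0.5941) = 2.8465.

Step 5 — scale by n: T² = 6 · 2.8465 = 17.0792.

T² ≈ 17.0792


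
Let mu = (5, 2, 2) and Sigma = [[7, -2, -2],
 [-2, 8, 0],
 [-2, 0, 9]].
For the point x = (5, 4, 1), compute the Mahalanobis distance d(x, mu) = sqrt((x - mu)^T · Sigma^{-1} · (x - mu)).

Step 1 — centre the observation: (x - mu) = (0, 2, -1).

Step 2 — invert Sigma (cofactor / det for 3×3, or solve directly):
  Sigma^{-1} = [[0.1651, 0.0413, 0.0367],
 [0.0413, 0.1353, 0.0092],
 [0.0367, 0.0092, 0.1193]].

Step 3 — form the quadratic (x - mu)^T · Sigma^{-1} · (x - mu):
  Sigma^{-1} · (x - mu) = (0.0459, 0.2615, -0.1009).
  (x - mu)^T · [Sigma^{-1} · (x - mu)] = (0)·(0.0459) + (2)·(0.2615) + (-1)·(-0.1009) = 0.6239.

Step 4 — take square root: d = √(0.6239) ≈ 0.7898.

d(x, mu) = √(0.6239) ≈ 0.7898


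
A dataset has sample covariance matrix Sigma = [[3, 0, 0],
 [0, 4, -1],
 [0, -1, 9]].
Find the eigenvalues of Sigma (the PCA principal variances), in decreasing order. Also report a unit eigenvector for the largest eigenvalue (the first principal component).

Step 1 — characteristic polynomial p(λ) = det(λI - Sigma) = λ³ - tr·λ² + c_1·λ - det, where tr = trace, c_1 = sum of the principal 2×2 minors, det = det(Sigma):
  tr = 3 + 4 + 9 = 16,
  c_1 = (3·4 - (0)²) + (3·9 - (0)²) + (4·9 - (-1)²) = 12 + 27 + 35 = 74,
  det = 3·(4·9 - (-1)²) - (0)·((0)·9 - (-1)·(0)) + (0)·((0)·(-1) - 4·(0)) = 3·(35) - (0)·(0) + (0)·(0) = 105.
  So p(λ) = λ³ - 16λ² + 74λ - 105.
Step 2 — look for an integer root (rational root theorem: any rational root is an integer divisor of 105). Testing λ = 3:
  p(3) = 27 - 144 + 222 - 105 = 0  ✓
  Dividing out (λ - 3): p(λ) = (λ - 3)(λ² - 13λ + 35).
Step 3 — remaining eigenvalues from the quadratic λ² - 13λ + 35 = 0:
  Δ = 13² - 4·35 = 169 - 140 = 29,  λ = (13 ± √29)/2 = (13 ± 5.3852)/2 ≈ 9.1926 or 3.8074.
  Sorted: λ_1 = 9.1926,  λ_2 = 3.8074,  λ_3 = 3  (check: sum = 16 = tr ✓).

Step 4 — unit eigenvector for λ_1 ≈ 9.1926: v spans the null space of (Sigma - λ_1 I), whose rows are
  r_1 = (-6.1926, 0, 0),  r_2 = (0, -5.1926, -1),  r_3 = (0, -1, -0.1926).
  v is orthogonal to every row, so take v ∝ r_1 × r_2 = ((0)·(-1) - (0)·(-5.1926), (0)·(0) - (-6.1926)·(-1), (-6.1926)·(-5.1926) - (0)·(0)) ≈ (0, -6.1926, 32.1555).
  Rescale (multiply by -1 so the first nonzero entry is positive): u = (0, 6.1926, -32.1555).
  ||u|| = √((0)² + (6.1926)² + (-32.1555)²) = √(1072.3239) ≈ 32.7464,  v_1 = u/||u|| ≈ (0, 0.1891, -0.982) (||v_1|| = 1).

λ_1 = 9.1926,  λ_2 = 3.8074,  λ_3 = 3;  v_1 ≈ (0, 0.1891, -0.982)


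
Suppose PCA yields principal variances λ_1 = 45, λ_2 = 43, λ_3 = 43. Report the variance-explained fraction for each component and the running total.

Step 1 — total variance = trace(Sigma) = Σ λ_i = 45 + 43 + 43 = 131.

Step 2 — fraction explained by component i = λ_i / Σ λ:
  PC1: 45/131 = 0.3435
  PC2: 43/131 = 0.3282
  PC3: 43/131 = 0.3282

Step 3 — cumulative fraction after k components = (λ_1 + ... + λ_k) / Σ λ:
  k = 1: 45/131 = 0.3435
  k = 2: (45 + 43)/131 = 88/131 = 0.6718
  k = 3: (45 + 43 + 43)/131 = 131/131 = 1

Summary (fraction, with percent):

explained: PC1 0.3435 (34.35%), PC2 0.3282 (32.82%), PC3 0.3282 (32.82%);  cumulative: 0.3435, 0.6718, 1


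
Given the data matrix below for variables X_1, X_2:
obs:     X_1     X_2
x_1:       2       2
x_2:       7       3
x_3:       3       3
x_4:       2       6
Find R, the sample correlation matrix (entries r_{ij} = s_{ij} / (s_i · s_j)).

Step 1 — column means:
  mean(X_1) = (2 + 7 + 3 + 2) / 4 = 14/4 = 3.5
  mean(X_2) = (2 + 3 + 3 + 6) / 4 = 14/4 = 3.5

Step 2 — sample variances and covariances s[i,j] = (1/(n-1)) · Σ_k (x_{k,i} - mean_i) · (x_{k,j} - mean_j), with n-1 = 3:
  s[X_1,X_1] = ((-1.5)·(-1.5) + (3.5)·(3.5) + (-0.5)·(-0.5) + (-1.5)·(-1.5)) / 3 = 17/3 = 5.6667
  s[X_1,X_2] = ((-1.5)·(-1.5) + (3.5)·(-0.5) + (-0.5)·(-0.5) + (-1.5)·(2.5)) / 3 = -3/3 = -1
  s[X_2,X_2] = ((-1.5)·(-1.5) + (-0.5)·(-0.5) + (-0.5)·(-0.5) + (2.5)·(2.5)) / 3 = 9/3 = 3
  Sample standard deviations s_i = √(s[i,i]):
  s(X_1) = √(5.6667) = 2.3805
  s(X_2) = √(3) = 1.7321

Step 3 — r_{ij} = s_{ij} / (s_i · s_j):
  r[X_1,X_1] = 1 (diagonal).
  r[X_1,X_2] = -1 / (2.3805 · 1.7321) = -1 / 4.1231 = -0.2425
  r[X_2,X_2] = 1 (diagonal).

R is symmetric with unit diagonal. Assembling:

R = [[1, -0.2425],
 [-0.2425, 1]]


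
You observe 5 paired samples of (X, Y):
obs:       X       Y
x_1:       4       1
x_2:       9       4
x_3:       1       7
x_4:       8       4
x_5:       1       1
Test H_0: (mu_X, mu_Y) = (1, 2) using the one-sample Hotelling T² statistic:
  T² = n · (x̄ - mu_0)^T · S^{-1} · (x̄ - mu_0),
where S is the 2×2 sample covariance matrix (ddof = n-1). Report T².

Step 1 — sample mean vector:
  mean(X) = (4 + 9 + 1 + 8 + 1) / 5 = 23/5 = 4.6
  mean(Y) = (1 + 4 + 7 + 4 + 1) / 5 = 17/5 = 3.4
  x̄ = (4.6, 3.4),  deviation x̄ - mu_0 = (4.6, 3.4) - (1, 2) = (3.6, 1.4).

Step 2 — sample covariance matrix, S[i,j] = (1/(n-1)) · Σ_k (x_{k,i} - mean_i) · (x_{k,j} - mean_j), divisor n-1 = 4:
  S[X,X] = ((-0.6)·(-0.6) + (4.4)·(4.4) + (-3.6)·(-3.6) + (3.4)·(3.4) + (-3.6)·(-3.6)) / 4 = 57.2/4 = 14.3
  S[X,Y] = ((-0.6)·(-2.4) + (4.4)·(0.6) + (-3.6)·(3.6) + (3.4)·(0.6) + (-3.6)·(-2.4)) / 4 = 1.8/4 = 0.45
  S[Y,Y] = ((-2.4)·(-2.4) + (0.6)·(0.6) + (3.6)·(3.6) + (0.6)·(0.6) + (-2.4)·(-2.4)) / 4 = 25.2/4 = 6.3
  S = [[14.3, 0.45],
 [0.45, 6.3]].

Step 3 — invert S. det(S) = 14.3·6.3 - (0.45)² = 89.8875.
  S^{-1} = (1/det) · [[d, -b], [-b, a]] = [[0.0701, -0.005],
 [-0.005, 0.1591]].

Step 4 — quadratic form (x̄ - mu_0)^T · S^{-1} · (x̄ - mu_0):
  S^{-1} · (x̄ - mu_0) = (0.2453, 0.2047),
  (x̄ - mu_0)^T · [...] = (3.6)·(0.2453) + (1.4)·(0.2047) = 1.1697.

Step 5 — scale by n: T² = 5 · 1.1697 = 5.8484.

T² ≈ 5.8484


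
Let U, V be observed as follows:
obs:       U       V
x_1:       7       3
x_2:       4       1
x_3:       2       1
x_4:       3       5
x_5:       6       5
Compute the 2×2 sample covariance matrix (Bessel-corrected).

Step 1 — column means:
  mean(U) = (7 + 4 + 2 + 3 + 6) / 5 = 22/5 = 4.4
  mean(V) = (3 + 1 + 1 + 5 + 5) / 5 = 15/5 = 3

Step 2 — sample covariance S[i,j] = (1/(n-1)) · Σ_k (x_{k,i} - mean_i) · (x_{k,j} - mean_j), with n-1 = 4.
  S[U,U] = ((2.6)·(2.6) + (-0.4)·(-0.4) + (-2.4)·(-2.4) + (-1.4)·(-1.4) + (1.6)·(1.6)) / 4 = 17.2/4 = 4.3
  S[U,V] = ((2.6)·(0) + (-0.4)·(-2) + (-2.4)·(-2) + (-1.4)·(2) + (1.6)·(2)) / 4 = 6/4 = 1.5
  S[V,V] = ((0)·(0) + (-2)·(-2) + (-2)·(-2) + (2)·(2) + (2)·(2)) / 4 = 16/4 = 4

S is symmetric (S[j,i] = S[i,j]). Assembling:

S = [[4.3, 1.5],
 [1.5, 4]]


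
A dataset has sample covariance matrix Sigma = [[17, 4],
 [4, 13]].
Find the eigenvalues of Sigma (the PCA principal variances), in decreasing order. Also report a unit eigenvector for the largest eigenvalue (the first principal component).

Step 1 — characteristic polynomial of 2×2 Sigma:
  det(Sigma - λI) = λ² - trace · λ + det = 0.
  trace = 17 + 13 = 30, det = 17·13 - (4)² = 205.
Step 2 — discriminant:
  Δ = trace² - 4·det = 900 - 820 = 80.
Step 3 — eigenvalues:
  λ = (trace ± √Δ)/2 = (30 ± 8.9443)/2,
  λ_1 = 19.4721,  λ_2 = 10.5279.

Step 4 — unit eigenvector for λ_1: solve (Sigma - λ_1 I)v = 0. First row:
  (17 - 19.4721)·v_x + (4)·v_y = 0, i.e. (-2.4721)·v_x + (4)·v_y = 0,
  so v ∝ (b, λ_1 - a) = (4, 2.4721) = u.
  ||u|| = √((4)² + (2.4721)²) = √(22.1115) ≈ 4.7023,
  v_1 = u/||u|| ≈ (0.8507, 0.5257) (||v_1|| = 1).

λ_1 = 19.4721,  λ_2 = 10.5279;  v_1 ≈ (0.8507, 0.5257)


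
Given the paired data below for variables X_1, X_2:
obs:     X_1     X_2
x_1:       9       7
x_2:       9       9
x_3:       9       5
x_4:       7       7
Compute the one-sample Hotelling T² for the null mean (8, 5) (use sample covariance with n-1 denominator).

Step 1 — sample mean vector:
  mean(X_1) = (9 + 9 + 9 + 7) / 4 = 34/4 = 8.5
  mean(X_2) = (7 + 9 + 5 + 7) / 4 = 28/4 = 7
  x̄ = (8.5, 7),  deviation x̄ - mu_0 = (8.5, 7) - (8, 5) = (0.5, 2).

Step 2 — sample covariance matrix, S[i,j] = (1/(n-1)) · Σ_k (x_{k,i} - mean_i) · (x_{k,j} - mean_j), divisor n-1 = 3:
  S[X_1,X_1] = ((0.5)·(0.5) + (0.5)·(0.5) + (0.5)·(0.5) + (-1.5)·(-1.5)) / 3 = 3/3 = 1
  S[X_1,X_2] = ((0.5)·(0) + (0.5)·(2) + (0.5)·(-2) + (-1.5)·(0)) / 3 = 0/3 = 0
  S[X_2,X_2] = ((0)·(0) + (2)·(2) + (-2)·(-2) + (0)·(0)) / 3 = 8/3 = 2.6667
  S = [[1, 0],
 [0, 2.6667]].

Step 3 — invert S. det(S) = 1·2.6667 - (0)² = 2.6667.
  S^{-1} = (1/det) · [[d, -b], [-b, a]] = [[1, 0],
 [0, 0.375]].

Step 4 — quadratic form (x̄ - mu_0)^T · S^{-1} · (x̄ - mu_0):
  S^{-1} · (x̄ - mu_0) = (0.5, 0.75),
  (x̄ - mu_0)^T · [...] = (0.5)·(0.5) + (2)·(0.75) = 1.75.

Step 5 — scale by n: T² = 4 · 1.75 = 7.

T² ≈ 7


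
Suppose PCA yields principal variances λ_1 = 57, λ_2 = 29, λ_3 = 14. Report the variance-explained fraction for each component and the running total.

Step 1 — total variance = trace(Sigma) = Σ λ_i = 57 + 29 + 14 = 100.

Step 2 — fraction explained by component i = λ_i / Σ λ:
  PC1: 57/100 = 0.57
  PC2: 29/100 = 0.29
  PC3: 14/100 = 0.14

Step 3 — cumulative fraction after k components = (λ_1 + ... + λ_k) / Σ λ:
  k = 1: 57/100 = 0.57
  k = 2: (57 + 29)/100 = 86/100 = 0.86
  k = 3: (57 + 29 + 14)/100 = 100/100 = 1

Summary (fraction, with percent):

explained: PC1 0.57 (57%), PC2 0.29 (29%), PC3 0.14 (14%);  cumulative: 0.57, 0.86, 1


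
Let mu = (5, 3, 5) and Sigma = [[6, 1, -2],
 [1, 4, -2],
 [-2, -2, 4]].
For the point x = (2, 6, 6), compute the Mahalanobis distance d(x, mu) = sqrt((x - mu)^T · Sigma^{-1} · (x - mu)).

Step 1 — centre the observation: (x - mu) = (-3, 3, 1).

Step 2 — invert Sigma (cofactor / det for 3×3, or solve directly):
  Sigma^{-1} = [[0.2, 0, 0.1],
 [0, 0.3333, 0.1667],
 [0.1, 0.1667, 0.3833]].

Step 3 — form the quadratic (x - mu)^T · Sigma^{-1} · (x - mu):
  Sigma^{-1} · (x - mu) = (-0.5, 1.1667, 0.5833).
  (x - mu)^T · [Sigma^{-1} · (x - mu)] = (-3)·(-0.5) + (3)·(1.1667) + (1)·(0.5833) = 5.5833.

Step 4 — take square root: d = √(5.5833) ≈ 2.3629.

d(x, mu) = √(5.5833) ≈ 2.3629


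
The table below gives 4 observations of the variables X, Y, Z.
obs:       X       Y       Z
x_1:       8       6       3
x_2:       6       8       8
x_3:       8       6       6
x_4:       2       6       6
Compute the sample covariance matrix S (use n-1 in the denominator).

Step 1 — column means:
  mean(X) = (8 + 6 + 8 + 2) / 4 = 24/4 = 6
  mean(Y) = (6 + 8 + 6 + 6) / 4 = 26/4 = 6.5
  mean(Z) = (3 + 8 + 6 + 6) / 4 = 23/4 = 5.75

Step 2 — sample covariance S[i,j] = (1/(n-1)) · Σ_k (x_{k,i} - mean_i) · (x_{k,j} - mean_j), with n-1 = 3.
  S[X,X] = ((2)·(2) + (0)·(0) + (2)·(2) + (-4)·(-4)) / 3 = 24/3 = 8
  S[X,Y] = ((2)·(-0.5) + (0)·(1.5) + (2)·(-0.5) + (-4)·(-0.5)) / 3 = 0/3 = 0
  S[X,Z] = ((2)·(-2.75) + (0)·(2.25) + (2)·(0.25) + (-4)·(0.25)) / 3 = -6/3 = -2
  S[Y,Y] = ((-0.5)·(-0.5) + (1.5)·(1.5) + (-0.5)·(-0.5) + (-0.5)·(-0.5)) / 3 = 3/3 = 1
  S[Y,Z] = ((-0.5)·(-2.75) + (1.5)·(2.25) + (-0.5)·(0.25) + (-0.5)·(0.25)) / 3 = 4.5/3 = 1.5
  S[Z,Z] = ((-2.75)·(-2.75) + (2.25)·(2.25) + (0.25)·(0.25) + (0.25)·(0.25)) / 3 = 12.75/3 = 4.25

S is symmetric (S[j,i] = S[i,j]). Assembling:

S = [[8, 0, -2],
 [0, 1, 1.5],
 [-2, 1.5, 4.25]]


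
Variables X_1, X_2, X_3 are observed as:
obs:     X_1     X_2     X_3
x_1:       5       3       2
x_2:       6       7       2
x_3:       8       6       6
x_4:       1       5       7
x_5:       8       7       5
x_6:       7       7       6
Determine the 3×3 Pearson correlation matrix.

Step 1 — column means:
  mean(X_1) = (5 + 6 + 8 + 1 + 8 + 7) / 6 = 35/6 = 5.8333
  mean(X_2) = (3 + 7 + 6 + 5 + 7 + 7) / 6 = 35/6 = 5.8333
  mean(X_3) = (2 + 2 + 6 + 7 + 5 + 6) / 6 = 28/6 = 4.6667

Step 2 — sample variances and covariances s[i,j] = (1/(n-1)) · Σ_k (x_{k,i} - mean_i) · (x_{k,j} - mean_j), with n-1 = 5:
  s[X_1,X_1] = ((-0.8333)·(-0.8333) + (0.1667)·(0.1667) + (2.1667)·(2.1667) + (-4.8333)·(-4.8333) + (2.1667)·(2.1667) + (1.1667)·(1.1667)) / 5 = 34.8333/5 = 6.9667
  s[X_1,X_2] = ((-0.8333)·(-2.8333) + (0.1667)·(1.1667) + (2.1667)·(0.1667) + (-4.8333)·(-0.8333) + (2.1667)·(1.1667) + (1.1667)·(1.1667)) / 5 = 10.8333/5 = 2.1667
  s[X_1,X_3] = ((-0.8333)·(-2.6667) + (0.1667)·(-2.6667) + (2.1667)·(1.3333) + (-4.8333)·(2.3333) + (2.1667)·(0.3333) + (1.1667)·(1.3333)) / 5 = -4.3333/5 = -0.8667
  s[X_2,X_2] = ((-2.8333)·(-2.8333) + (1.1667)·(1.1667) + (0.1667)·(0.1667) + (-0.8333)·(-0.8333) + (1.1667)·(1.1667) + (1.1667)·(1.1667)) / 5 = 12.8333/5 = 2.5667
  s[X_2,X_3] = ((-2.8333)·(-2.6667) + (1.1667)·(-2.6667) + (0.1667)·(1.3333) + (-0.8333)·(2.3333) + (1.1667)·(0.3333) + (1.1667)·(1.3333)) / 5 = 4.6667/5 = 0.9333
  s[X_3,X_3] = ((-2.6667)·(-2.6667) + (-2.6667)·(-2.6667) + (1.3333)·(1.3333) + (2.3333)·(2.3333) + (0.3333)·(0.3333) + (1.3333)·(1.3333)) / 5 = 23.3333/5 = 4.6667
  Sample standard deviations s_i = √(s[i,i]):
  s(X_1) = √(6.9667) = 2.6394
  s(X_2) = √(2.5667) = 1.6021
  s(X_3) = √(4.6667) = 2.1602

Step 3 — r_{ij} = s_{ij} / (s_i · s_j):
  r[X_1,X_1] = 1 (diagonal).
  r[X_1,X_2] = 2.1667 / (2.6394 · 1.6021) = 2.1667 / 4.2286 = 0.5124
  r[X_1,X_3] = -0.8667 / (2.6394 · 2.1602) = -0.8667 / 5.7019 = -0.152
  r[X_2,X_2] = 1 (diagonal).
  r[X_2,X_3] = 0.9333 / (1.6021 · 2.1602) = 0.9333 / 3.4609 = 0.2697
  r[X_3,X_3] = 1 (diagonal).

R is symmetric with unit diagonal. Assembling:

R = [[1, 0.5124, -0.152],
 [0.5124, 1, 0.2697],
 [-0.152, 0.2697, 1]]


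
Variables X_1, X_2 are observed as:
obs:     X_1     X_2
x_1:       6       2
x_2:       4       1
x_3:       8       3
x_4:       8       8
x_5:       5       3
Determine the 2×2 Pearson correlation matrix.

Step 1 — column means:
  mean(X_1) = (6 + 4 + 8 + 8 + 5) / 5 = 31/5 = 6.2
  mean(X_2) = (2 + 1 + 3 + 8 + 3) / 5 = 17/5 = 3.4

Step 2 — sample variances and covariances s[i,j] = (1/(n-1)) · Σ_k (x_{k,i} - mean_i) · (x_{k,j} - mean_j), with n-1 = 4:
  s[X_1,X_1] = ((-0.2)·(-0.2) + (-2.2)·(-2.2) + (1.8)·(1.8) + (1.8)·(1.8) + (-1.2)·(-1.2)) / 4 = 12.8/4 = 3.2
  s[X_1,X_2] = ((-0.2)·(-1.4) + (-2.2)·(-2.4) + (1.8)·(-0.4) + (1.8)·(4.6) + (-1.2)·(-0.4)) / 4 = 13.6/4 = 3.4
  s[X_2,X_2] = ((-1.4)·(-1.4) + (-2.4)·(-2.4) + (-0.4)·(-0.4) + (4.6)·(4.6) + (-0.4)·(-0.4)) / 4 = 29.2/4 = 7.3
  Sample standard deviations s_i = √(s[i,i]):
  s(X_1) = √(3.2) = 1.7889
  s(X_2) = √(7.3) = 2.7019

Step 3 — r_{ij} = s_{ij} / (s_i · s_j):
  r[X_1,X_1] = 1 (diagonal).
  r[X_1,X_2] = 3.4 / (1.7889 · 2.7019) = 3.4 / 4.8332 = 0.7035
  r[X_2,X_2] = 1 (diagonal).

R is symmetric with unit diagonal. Assembling:

R = [[1, 0.7035],
 [0.7035, 1]]


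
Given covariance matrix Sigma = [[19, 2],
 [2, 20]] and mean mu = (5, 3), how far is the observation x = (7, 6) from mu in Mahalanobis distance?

Step 1 — centre the observation: (x - mu) = (2, 3).

Step 2 — invert Sigma. det(Sigma) = 19·20 - (2)² = 376.
  Sigma^{-1} = (1/det) · [[d, -b], [-b, a]] = [[0.0532, -0.0053],
 [-0.0053, 0.0505]].

Step 3 — form the quadratic (x - mu)^T · Sigma^{-1} · (x - mu):
  Sigma^{-1} · (x - mu) = (0.0904, 0.141).
  (x - mu)^T · [Sigma^{-1} · (x - mu)] = (2)·(0.0904) + (3)·(0.141) = 0.6037.

Step 4 — take square root: d = √(0.6037) ≈ 0.777.

d(x, mu) = √(0.6037) ≈ 0.777


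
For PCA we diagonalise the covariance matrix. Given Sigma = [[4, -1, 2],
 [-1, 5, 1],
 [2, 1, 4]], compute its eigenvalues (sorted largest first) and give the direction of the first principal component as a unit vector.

Step 1 — characteristic polynomial p(λ) = det(λI - Sigma) = λ³ - tr·λ² + c_1·λ - det, where tr = trace, c_1 = sum of the principal 2×2 minors, det = det(Sigma):
  tr = 4 + 5 + 4 = 13,
  c_1 = (4·5 - (-1)²) + (4·4 - (2)²) + (5·4 - (1)²) = 19 + 12 + 19 = 50,
  det = 4·(5·4 - (1)²) - (-1)·((-1)·4 - (1)·(2)) + (2)·((-1)·(1) - 5·(2)) = 4·(19) - (-1)·(-6) + (2)·(-11) = 48.
  So p(λ) = λ³ - 13λ² + 50λ - 48.
Step 2 — look for an integer root (rational root theorem: any rational root is an integer divisor of 48). Testing λ = 6:
  p(6) = 216 - 468 + 300 - 48 = 0  ✓
  Dividing out (λ - 6): p(λ) = (λ - 6)(λ² - 7λ + 8).
Step 3 — remaining eigenvalues from the quadratic λ² - 7λ + 8 = 0:
  Δ = 7² - 4·8 = 49 - 32 = 17,  λ = (7 ± √17)/2 = (7 ± 4.1231)/2 ≈ 5.5616 or 1.4384.
  Sorted: λ_1 = 6,  λ_2 = 5.5616,  λ_3 = 1.4384  (check: sum = 13 = tr ✓).

Step 4 — unit eigenvector for λ_1 = 6: v spans the null space of (Sigma - λ_1 I), whose rows are
  r_1 = (-2, -1, 2),  r_2 = (-1, -1, 1),  r_3 = (2, 1, -2).
  v is orthogonal to every row, so take v ∝ r_1 × r_2 = ((-1)·(1) - (2)·(-1), (2)·(-1) - (-2)·(1), (-2)·(-1) - (-1)·(-1)) = (1, 0, 1).
  Let u = (1, 0, 1).
  ||u|| = √((1)² + (0)² + (1)²) = √(2) ≈ 1.4142,  v_1 = u/||u|| ≈ (0.7071, 0, 0.7071) (||v_1|| = 1).

λ_1 = 6,  λ_2 = 5.5616,  λ_3 = 1.4384;  v_1 ≈ (0.7071, 0, 0.7071)
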